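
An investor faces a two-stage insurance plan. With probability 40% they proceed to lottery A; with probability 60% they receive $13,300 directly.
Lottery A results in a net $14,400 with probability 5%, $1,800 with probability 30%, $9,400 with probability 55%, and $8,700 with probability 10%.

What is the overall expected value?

EV(A) = 0.05 × 14400 + 0.3 × 1800 + 0.55 × 9400 + 0.1 × 8700 = 720 + 540 + 5170 + 870 = 7300
Branch B: 13300 (certain)
Overall = 0.4 × 7300 + 0.6 × 13300 = 2920 + 7980 = 10900

$10,900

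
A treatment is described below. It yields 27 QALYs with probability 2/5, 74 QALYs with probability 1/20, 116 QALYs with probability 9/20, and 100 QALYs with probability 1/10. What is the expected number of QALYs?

76.7 QALYs

EV = 2/5 × 27 + 1/20 × 74 + 9/20 × 116 + 1/10 × 100 = 10.8 + 3.7 + 52.2 + 10 = 76.7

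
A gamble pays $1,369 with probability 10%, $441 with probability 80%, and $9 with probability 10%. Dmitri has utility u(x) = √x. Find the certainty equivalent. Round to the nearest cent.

E[u] = 0.1·√1369 + 0.8·√441 + 0.1·√9 = 0.1·37 + 0.8·21 + 0.1·3 = 20.8
CE = (20.8)² = 432.64

$432.64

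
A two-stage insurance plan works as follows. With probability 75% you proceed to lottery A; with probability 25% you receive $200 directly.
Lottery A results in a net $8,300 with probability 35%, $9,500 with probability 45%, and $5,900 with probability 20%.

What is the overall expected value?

$6,320

EV(A) = 0.35 × 8300 + 0.45 × 9500 + 0.2 × 5900 = 2905 + 4275 + 1180 = 8360
Branch B: 200 (certain)
Overall = 0.75 × 8360 + 0.25 × 200 = 6270 + 50 = 6320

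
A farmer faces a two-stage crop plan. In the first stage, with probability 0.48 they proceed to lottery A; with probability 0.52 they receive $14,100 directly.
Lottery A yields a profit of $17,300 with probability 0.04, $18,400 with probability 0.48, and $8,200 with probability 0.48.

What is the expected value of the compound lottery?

EV(A) = 0.04 × 17300 + 0.48 × 18400 + 0.48 × 8200 = 692 + 8832 + 3936 = 13460
Branch B: 14100 (certain)
Overall = 0.48 × 13460 + 0.52 × 14100 = 6460.8 + 7332 = 13792.8

$13,792.80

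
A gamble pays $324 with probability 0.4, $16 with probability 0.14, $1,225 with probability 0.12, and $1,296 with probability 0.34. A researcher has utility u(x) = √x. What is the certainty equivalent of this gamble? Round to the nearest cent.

$585.64

E[u] = 0.4·√324 + 0.14·√16 + 0.12·√1225 + 0.34·√1296 = 0.4·18 + 0.14·4 + 0.12·35 + 0.34·36 = 24.2
CE = (24.2)² = 585.64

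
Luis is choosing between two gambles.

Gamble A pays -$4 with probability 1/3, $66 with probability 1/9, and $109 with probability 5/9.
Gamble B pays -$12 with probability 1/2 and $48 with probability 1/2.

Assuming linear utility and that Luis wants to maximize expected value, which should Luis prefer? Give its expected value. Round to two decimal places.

Gamble A ($66.56)

Gamble A = 1/3 × (-4) + 1/9 × 66 + 5/9 × 109 = -1.3333 + 7.3333 + 60.5556 = 66.5556
Gamble B = 1/2 × (-12) + 1/2 × 48 = -6 + 24 = 18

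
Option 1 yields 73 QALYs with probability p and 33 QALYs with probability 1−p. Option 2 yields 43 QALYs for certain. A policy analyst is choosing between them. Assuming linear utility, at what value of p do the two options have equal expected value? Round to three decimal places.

p·73 + (1−p)·33 = 43
40p + 33 = 43
p = (43 − 33) / 40

p = 0.250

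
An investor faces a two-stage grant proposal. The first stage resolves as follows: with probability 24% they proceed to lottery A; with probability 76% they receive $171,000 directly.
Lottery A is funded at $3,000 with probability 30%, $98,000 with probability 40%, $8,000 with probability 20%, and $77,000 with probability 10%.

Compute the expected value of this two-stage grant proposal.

EV(A) = 0.3 × 3000 + 0.4 × 98000 + 0.2 × 8000 + 0.1 × 77000 = 900 + 39200 + 1600 + 7700 = 49400
Branch B: 171000 (certain)
Overall = 0.24 × 49400 + 0.76 × 171000 = 11856 + 129960 = 141816

$141,816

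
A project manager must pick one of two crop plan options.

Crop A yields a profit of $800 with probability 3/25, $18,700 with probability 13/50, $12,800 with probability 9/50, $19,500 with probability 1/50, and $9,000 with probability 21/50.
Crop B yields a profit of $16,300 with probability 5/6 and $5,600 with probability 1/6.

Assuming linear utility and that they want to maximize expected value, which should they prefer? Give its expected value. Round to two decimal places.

Crop A = 3/25 × 800 + 13/50 × 18700 + 9/50 × 12800 + 1/50 × 19500 + 21/50 × 9000 = 96 + 4862 + 2304 + 390 + 3780 = 11432
Crop B = 5/6 × 16300 + 1/6 × 5600 = 13583.3333 + 933.3333 = 14516.6667

Crop B ($14,516.67)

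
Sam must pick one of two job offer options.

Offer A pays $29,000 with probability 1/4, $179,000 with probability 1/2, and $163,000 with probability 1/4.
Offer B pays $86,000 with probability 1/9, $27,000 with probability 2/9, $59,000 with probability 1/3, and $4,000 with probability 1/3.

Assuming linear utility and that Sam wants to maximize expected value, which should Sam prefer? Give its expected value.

Offer A = 1/4 × 29000 + 1/2 × 179000 + 1/4 × 163000 = 7250 + 89500 + 40750 = 137500
Offer B = 1/9 × 86000 + 2/9 × 27000 + 1/3 × 59000 + 1/3 × 4000 = 9555.5556 + 6000 + 19666.6667 + 1333.3333 = 36555.5556

Offer A ($137,500)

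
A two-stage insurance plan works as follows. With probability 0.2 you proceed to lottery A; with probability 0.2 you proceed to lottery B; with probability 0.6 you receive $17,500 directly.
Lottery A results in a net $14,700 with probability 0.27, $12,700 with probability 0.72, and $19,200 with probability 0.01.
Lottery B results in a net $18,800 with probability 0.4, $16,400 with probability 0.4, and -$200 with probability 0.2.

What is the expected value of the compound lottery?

$15,969

EV(A) = 0.27 × 14700 + 0.72 × 12700 + 0.01 × 19200 = 3969 + 9144 + 192 = 13305
EV(B) = 0.4 × 18800 + 0.4 × 16400 + 0.2 × (-200) = 7520 + 6560 − 40 = 14040
Branch C: 17500 (certain)
Overall = 0.2 × 13305 + 0.2 × 14040 + 0.6 × 17500 = 2661 + 2808 + 10500 = 15969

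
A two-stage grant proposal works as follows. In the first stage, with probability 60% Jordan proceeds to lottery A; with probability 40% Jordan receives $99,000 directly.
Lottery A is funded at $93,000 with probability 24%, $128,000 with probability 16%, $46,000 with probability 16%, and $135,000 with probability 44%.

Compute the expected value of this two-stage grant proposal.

EV(A) = 0.24 × 93000 + 0.16 × 128000 + 0.16 × 46000 + 0.44 × 135000 = 22320 + 20480 + 7360 + 59400 = 109560
Branch B: 99000 (certain)
Overall = 0.6 × 109560 + 0.4 × 99000 = 65736 + 39600 = 105336

$105,336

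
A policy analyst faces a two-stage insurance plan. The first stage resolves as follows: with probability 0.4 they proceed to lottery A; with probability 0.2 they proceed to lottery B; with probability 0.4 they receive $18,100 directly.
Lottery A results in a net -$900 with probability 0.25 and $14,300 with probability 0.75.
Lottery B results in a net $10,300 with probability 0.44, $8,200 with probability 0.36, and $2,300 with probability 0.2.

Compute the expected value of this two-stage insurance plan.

EV(A) = 0.25 × (-900) + 0.75 × 14300 = -225 + 10725 = 10500
EV(B) = 0.44 × 10300 + 0.36 × 8200 + 0.2 × 2300 = 4532 + 2952 + 460 = 7944
Branch C: 18100 (certain)
Overall = 0.4 × 10500 + 0.2 × 7944 + 0.4 × 18100 = 4200 + 1588.8 + 7240 = 13028.8

$13,028.80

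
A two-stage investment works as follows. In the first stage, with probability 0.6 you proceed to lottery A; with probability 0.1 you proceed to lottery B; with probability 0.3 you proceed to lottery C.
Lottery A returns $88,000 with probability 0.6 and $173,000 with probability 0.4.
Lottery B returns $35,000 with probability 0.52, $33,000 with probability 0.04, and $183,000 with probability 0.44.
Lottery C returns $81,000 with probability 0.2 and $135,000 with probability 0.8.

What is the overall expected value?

EV(A) = 0.6 × 88000 + 0.4 × 173000 = 52800 + 69200 = 122000
EV(B) = 0.52 × 35000 + 0.04 × 33000 + 0.44 × 183000 = 18200 + 1320 + 80520 = 100040
EV(C) = 0.2 × 81000 + 0.8 × 135000 = 16200 + 108000 = 124200
Overall = 0.6 × 122000 + 0.1 × 100040 + 0.3 × 124200 = 73200 + 10004 + 37260 = 120464

$120,464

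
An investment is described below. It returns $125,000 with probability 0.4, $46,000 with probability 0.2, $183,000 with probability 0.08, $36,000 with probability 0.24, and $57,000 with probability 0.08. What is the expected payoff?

EV = 0.4 × 125000 + 0.2 × 46000 + 0.08 × 183000 + 0.24 × 36000 + 0.08 × 57000 = 50000 + 9200 + 14640 + 8640 + 4560 = 87040

$87,040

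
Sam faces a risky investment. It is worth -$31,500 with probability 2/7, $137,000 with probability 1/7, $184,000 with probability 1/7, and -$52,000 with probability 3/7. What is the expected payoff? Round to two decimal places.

$14,571.43

EV = 2/7 × (-31500) + 1/7 × 137000 + 1/7 × 184000 + 3/7 × (-52000) = -9000 + 19571.4286 + 26285.7143 − 22285.7143 = 14571.4286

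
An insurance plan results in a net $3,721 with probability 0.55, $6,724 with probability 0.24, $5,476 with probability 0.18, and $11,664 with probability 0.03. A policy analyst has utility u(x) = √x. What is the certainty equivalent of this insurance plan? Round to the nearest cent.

E[u] = 0.55·√3721 + 0.24·√6724 + 0.18·√5476 + 0.03·√11664 = 0.55·61 + 0.24·82 + 0.18·74 + 0.03·108 = 69.79
CE = (69.79)² = 4870.6441

$4,870.64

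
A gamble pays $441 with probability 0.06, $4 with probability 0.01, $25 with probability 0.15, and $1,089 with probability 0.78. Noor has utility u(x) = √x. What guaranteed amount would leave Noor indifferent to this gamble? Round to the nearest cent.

E[u] = 0.06·√441 + 0.01·√4 + 0.15·√25 + 0.78·√1089 = 0.06·21 + 0.01·2 + 0.15·5 + 0.78·33 = 27.77
CE = (27.77)² = 771.1729

$771.17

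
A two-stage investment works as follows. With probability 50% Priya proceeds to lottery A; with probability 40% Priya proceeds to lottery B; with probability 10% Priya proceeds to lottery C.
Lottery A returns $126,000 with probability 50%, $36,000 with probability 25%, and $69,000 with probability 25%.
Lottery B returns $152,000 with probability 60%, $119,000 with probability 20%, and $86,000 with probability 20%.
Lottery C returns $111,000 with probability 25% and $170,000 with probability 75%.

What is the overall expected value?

$113,030

EV(A) = 0.5 × 126000 + 0.25 × 36000 + 0.25 × 69000 = 63000 + 9000 + 17250 = 89250
EV(B) = 0.6 × 152000 + 0.2 × 119000 + 0.2 × 86000 = 91200 + 23800 + 17200 = 132200
EV(C) = 0.25 × 111000 + 0.75 × 170000 = 27750 + 127500 = 155250
Overall = 0.5 × 89250 + 0.4 × 132200 + 0.1 × 155250 = 44625 + 52880 + 15525 = 113030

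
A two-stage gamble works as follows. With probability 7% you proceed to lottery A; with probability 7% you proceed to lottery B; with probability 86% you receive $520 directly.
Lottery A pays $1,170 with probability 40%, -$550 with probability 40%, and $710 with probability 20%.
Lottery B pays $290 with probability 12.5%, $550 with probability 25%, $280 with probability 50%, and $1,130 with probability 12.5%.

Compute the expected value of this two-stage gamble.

$506.35

EV(A) = 0.4 × 1170 + 0.4 × (-550) + 0.2 × 710 = 468 − 220 + 142 = 390
EV(B) = 0.125 × 290 + 0.25 × 550 + 0.5 × 280 + 0.125 × 1130 = 36.25 + 137.5 + 140 + 141.25 = 455
Branch C: 520 (certain)
Overall = 0.07 × 390 + 0.07 × 455 + 0.86 × 520 = 27.3 + 31.85 + 447.2 = 506.35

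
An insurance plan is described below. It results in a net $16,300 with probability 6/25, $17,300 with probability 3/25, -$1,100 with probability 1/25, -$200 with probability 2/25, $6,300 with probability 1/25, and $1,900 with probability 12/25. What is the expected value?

EV = 6/25 × 16300 + 3/25 × 17300 + 1/25 × (-1100) + 2/25 × (-200) + 1/25 × 6300 + 12/25 × 1900 = 3912 + 2076 − 44 − 16 + 252 + 912 = 7092

$7,092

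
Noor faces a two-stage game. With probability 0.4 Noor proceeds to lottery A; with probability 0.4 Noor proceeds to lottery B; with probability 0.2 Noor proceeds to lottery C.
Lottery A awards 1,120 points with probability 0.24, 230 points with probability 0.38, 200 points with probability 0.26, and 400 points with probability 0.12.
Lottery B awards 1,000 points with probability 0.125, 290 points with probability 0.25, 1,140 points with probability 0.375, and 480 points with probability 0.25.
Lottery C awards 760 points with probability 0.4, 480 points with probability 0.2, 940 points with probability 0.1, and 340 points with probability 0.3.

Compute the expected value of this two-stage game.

EV(A) = 0.24 × 1120 + 0.38 × 230 + 0.26 × 200 + 0.12 × 400 = 268.8 + 87.4 + 52 + 48 = 456.2
EV(B) = 0.125 × 1000 + 0.25 × 290 + 0.375 × 1140 + 0.25 × 480 = 125 + 72.5 + 427.5 + 120 = 745
EV(C) = 0.4 × 760 + 0.2 × 480 + 0.1 × 940 + 0.3 × 340 = 304 + 96 + 94 + 102 = 596
Overall = 0.4 × 456.2 + 0.4 × 745 + 0.2 × 596 = 182.48 + 298 + 119.2 = 599.68

599.68 points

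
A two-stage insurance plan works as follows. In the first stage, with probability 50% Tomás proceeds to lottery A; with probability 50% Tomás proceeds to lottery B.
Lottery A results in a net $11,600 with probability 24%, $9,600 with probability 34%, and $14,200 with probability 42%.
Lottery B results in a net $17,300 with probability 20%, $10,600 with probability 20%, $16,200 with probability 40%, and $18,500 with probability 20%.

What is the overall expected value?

$13,886

EV(A) = 0.24 × 11600 + 0.34 × 9600 + 0.42 × 14200 = 2784 + 3264 + 5964 = 12012
EV(B) = 0.2 × 17300 + 0.2 × 10600 + 0.4 × 16200 + 0.2 × 18500 = 3460 + 2120 + 6480 + 3700 = 15760
Overall = 0.5 × 12012 + 0.5 × 15760 = 6006 + 7880 = 13886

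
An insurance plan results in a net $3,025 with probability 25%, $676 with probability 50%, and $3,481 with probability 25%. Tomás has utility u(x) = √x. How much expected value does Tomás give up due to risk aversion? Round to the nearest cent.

$242.25

E[u] = 0.25·√3025 + 0.5·√676 + 0.25·√3481 = 0.25·55 + 0.5·26 + 0.25·59 = 41.5
CE = (41.5)² = 1722.25
Risk premium = EV − CE = 1964.5 − 1722.25 = 242.25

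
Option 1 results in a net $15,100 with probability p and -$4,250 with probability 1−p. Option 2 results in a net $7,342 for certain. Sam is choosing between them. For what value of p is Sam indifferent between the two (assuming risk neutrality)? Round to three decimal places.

p = 0.599

p·15100 + (1−p)·(-4250) = 7342
19350p − 4250 = 7342
p = (7342 + 4250) / 19350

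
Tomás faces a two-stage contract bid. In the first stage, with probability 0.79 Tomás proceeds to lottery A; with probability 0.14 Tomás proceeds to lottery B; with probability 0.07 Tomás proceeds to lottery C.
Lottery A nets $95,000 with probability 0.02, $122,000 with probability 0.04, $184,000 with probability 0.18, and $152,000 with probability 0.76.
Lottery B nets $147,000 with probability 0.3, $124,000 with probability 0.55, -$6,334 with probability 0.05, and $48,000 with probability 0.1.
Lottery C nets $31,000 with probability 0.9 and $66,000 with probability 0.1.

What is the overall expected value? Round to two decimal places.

$141,546.46

EV(A) = 0.02 × 95000 + 0.04 × 122000 + 0.18 × 184000 + 0.76 × 152000 = 1900 + 4880 + 33120 + 115520 = 155420
EV(B) = 0.3 × 147000 + 0.55 × 124000 + 0.05 × (-6334) + 0.1 × 48000 = 44100 + 68200 − 316.7 + 4800 = 116783.3
EV(C) = 0.9 × 31000 + 0.1 × 66000 = 27900 + 6600 = 34500
Overall = 0.79 × 155420 + 0.14 × 116783.3 + 0.07 × 34500 = 122781.8 + 16349.662 + 2415 = 141546.462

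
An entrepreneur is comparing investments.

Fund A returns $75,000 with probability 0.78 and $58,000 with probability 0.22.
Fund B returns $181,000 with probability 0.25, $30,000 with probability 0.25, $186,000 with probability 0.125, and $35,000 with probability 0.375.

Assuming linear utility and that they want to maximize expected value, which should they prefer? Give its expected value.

Fund A = 0.78 × 75000 + 0.22 × 58000 = 58500 + 12760 = 71260
Fund B = 0.25 × 181000 + 0.25 × 30000 + 0.125 × 186000 + 0.375 × 35000 = 45250 + 7500 + 23250 + 13125 = 89125

Fund B ($89,125)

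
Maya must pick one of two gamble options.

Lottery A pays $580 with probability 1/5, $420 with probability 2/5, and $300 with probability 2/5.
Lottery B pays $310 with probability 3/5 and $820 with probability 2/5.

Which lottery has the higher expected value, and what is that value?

Lottery B ($514)

Lottery A = 1/5 × 580 + 2/5 × 420 + 2/5 × 300 = 116 + 168 + 120 = 404
Lottery B = 3/5 × 310 + 2/5 × 820 = 186 + 328 = 514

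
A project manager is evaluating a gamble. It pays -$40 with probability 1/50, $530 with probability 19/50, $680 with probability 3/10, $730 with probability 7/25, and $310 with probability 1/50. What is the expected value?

EV = 1/50 × (-40) + 19/50 × 530 + 3/10 × 680 + 7/25 × 730 + 1/50 × 310 = -0.8 + 201.4 + 204 + 204.4 + 6.2 = 615.2

$615.20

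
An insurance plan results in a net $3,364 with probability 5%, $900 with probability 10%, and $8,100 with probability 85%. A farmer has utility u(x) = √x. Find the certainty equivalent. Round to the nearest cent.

$6,789.76

E[u] = 0.05·√3364 + 0.1·√900 + 0.85·√8100 = 0.05·58 + 0.1·30 + 0.85·90 = 82.4
CE = (82.4)² = 6789.76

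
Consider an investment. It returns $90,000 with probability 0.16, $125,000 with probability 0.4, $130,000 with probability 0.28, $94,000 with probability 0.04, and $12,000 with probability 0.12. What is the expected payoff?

EV = 0.16 × 90000 + 0.4 × 125000 + 0.28 × 130000 + 0.04 × 94000 + 0.12 × 12000 = 14400 + 50000 + 36400 + 3760 + 1440 = 106000

$106,000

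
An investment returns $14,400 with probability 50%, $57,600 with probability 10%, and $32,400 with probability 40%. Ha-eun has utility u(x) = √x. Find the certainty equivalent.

E[u] = 0.5·√14400 + 0.1·√57600 + 0.4·√32400 = 0.5·120 + 0.1·240 + 0.4·180 = 156
CE = (156)² = 24336

$24,336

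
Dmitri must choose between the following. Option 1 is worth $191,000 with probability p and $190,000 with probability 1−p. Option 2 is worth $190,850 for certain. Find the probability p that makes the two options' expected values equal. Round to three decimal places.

p = 0.850

p·191000 + (1−p)·190000 = 190850
1000p + 190000 = 190850
p = (190850 − 190000) / 1000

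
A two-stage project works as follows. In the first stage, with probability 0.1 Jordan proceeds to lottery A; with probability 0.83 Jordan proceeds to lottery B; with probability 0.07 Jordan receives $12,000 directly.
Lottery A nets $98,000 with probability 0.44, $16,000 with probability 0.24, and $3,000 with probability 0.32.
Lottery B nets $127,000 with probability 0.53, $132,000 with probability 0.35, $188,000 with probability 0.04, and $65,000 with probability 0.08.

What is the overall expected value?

EV(A) = 0.44 × 98000 + 0.24 × 16000 + 0.32 × 3000 = 43120 + 3840 + 960 = 47920
EV(B) = 0.53 × 127000 + 0.35 × 132000 + 0.04 × 188000 + 0.08 × 65000 = 67310 + 46200 + 7520 + 5200 = 126230
Branch C: 12000 (certain)
Overall = 0.1 × 47920 + 0.83 × 126230 + 0.07 × 12000 = 4792 + 104770.9 + 840 = 110402.9

$110,402.90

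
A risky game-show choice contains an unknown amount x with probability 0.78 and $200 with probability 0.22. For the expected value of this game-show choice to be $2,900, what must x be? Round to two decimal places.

0.78·x + 0.22·200 = 2900
0.78·x = 2900 − 44 = 2856
x = 2856 / 0.78 = 3661.5385

x = $3,661.54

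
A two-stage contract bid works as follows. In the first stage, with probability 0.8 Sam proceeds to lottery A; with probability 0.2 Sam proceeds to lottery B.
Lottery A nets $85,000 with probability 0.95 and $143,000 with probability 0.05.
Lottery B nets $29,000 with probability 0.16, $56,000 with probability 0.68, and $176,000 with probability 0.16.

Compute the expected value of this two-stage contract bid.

EV(A) = 0.95 × 85000 + 0.05 × 143000 = 80750 + 7150 = 87900
EV(B) = 0.16 × 29000 + 0.68 × 56000 + 0.16 × 176000 = 4640 + 38080 + 28160 = 70880
Overall = 0.8 × 87900 + 0.2 × 70880 = 70320 + 14176 = 84496

$84,496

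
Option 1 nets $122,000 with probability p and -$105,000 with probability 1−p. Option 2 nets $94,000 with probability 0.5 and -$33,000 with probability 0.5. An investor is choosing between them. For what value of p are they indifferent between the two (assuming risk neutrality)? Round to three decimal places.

EV(Option 2) = 0.5 × 94000 + 0.5 × (-33000) = 47000 − 16500 = 30500
p·122000 + (1−p)·(-105000) = 30500
227000p − 105000 = 30500
p = (30500 + 105000) / 227000

p = 0.597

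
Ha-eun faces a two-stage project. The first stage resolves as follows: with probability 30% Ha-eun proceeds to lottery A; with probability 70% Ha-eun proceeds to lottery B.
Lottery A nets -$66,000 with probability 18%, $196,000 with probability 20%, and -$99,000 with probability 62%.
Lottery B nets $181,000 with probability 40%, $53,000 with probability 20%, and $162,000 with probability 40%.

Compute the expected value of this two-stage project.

$93,242

EV(A) = 0.18 × (-66000) + 0.2 × 196000 + 0.62 × (-99000) = -11880 + 39200 − 61380 = -34060
EV(B) = 0.4 × 181000 + 0.2 × 53000 + 0.4 × 162000 = 72400 + 10600 + 64800 = 147800
Overall = 0.3 × (-34060) + 0.7 × 147800 = -10218 + 103460 = 93242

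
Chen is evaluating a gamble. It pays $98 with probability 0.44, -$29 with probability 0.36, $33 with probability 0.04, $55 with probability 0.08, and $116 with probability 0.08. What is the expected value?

EV = 0.44 × 98 + 0.36 × (-29) + 0.04 × 33 + 0.08 × 55 + 0.08 × 116 = 43.12 − 10.44 + 1.32 + 4.4 + 9.28 = 47.68

$47.68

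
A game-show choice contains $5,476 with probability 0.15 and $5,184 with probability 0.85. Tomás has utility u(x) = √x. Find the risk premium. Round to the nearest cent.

$0.51

E[u] = 0.15·√5476 + 0.85·√5184 = 0.15·74 + 0.85·72 = 72.3
CE = (72.3)² = 5227.29
Risk premium = EV − CE = 5227.8 − 5227.29 = 0.51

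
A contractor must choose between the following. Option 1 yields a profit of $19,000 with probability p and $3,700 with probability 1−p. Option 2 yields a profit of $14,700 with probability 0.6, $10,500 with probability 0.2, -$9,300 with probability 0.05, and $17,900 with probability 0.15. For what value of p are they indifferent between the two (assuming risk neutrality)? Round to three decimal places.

p = 0.617

EV(Option 2) = 0.6 × 14700 + 0.2 × 10500 + 0.05 × (-9300) + 0.15 × 17900 = 8820 + 2100 − 465 + 2685 = 13140
p·19000 + (1−p)·3700 = 13140
15300p + 3700 = 13140
p = (13140 − 3700) / 15300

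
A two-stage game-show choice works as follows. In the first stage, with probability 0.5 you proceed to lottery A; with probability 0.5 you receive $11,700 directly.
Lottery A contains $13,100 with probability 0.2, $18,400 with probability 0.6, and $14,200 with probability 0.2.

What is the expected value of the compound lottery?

EV(A) = 0.2 × 13100 + 0.6 × 18400 + 0.2 × 14200 = 2620 + 11040 + 2840 = 16500
Branch B: 11700 (certain)
Overall = 0.5 × 16500 + 0.5 × 11700 = 8250 + 5850 = 14100

$14,100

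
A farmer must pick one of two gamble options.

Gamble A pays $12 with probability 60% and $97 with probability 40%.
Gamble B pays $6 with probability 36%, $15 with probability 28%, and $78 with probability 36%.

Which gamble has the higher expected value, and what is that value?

Gamble A ($46)

Gamble A = 0.6 × 12 + 0.4 × 97 = 7.2 + 38.8 = 46
Gamble B = 0.36 × 6 + 0.28 × 15 + 0.36 × 78 = 2.16 + 4.2 + 28.08 = 34.44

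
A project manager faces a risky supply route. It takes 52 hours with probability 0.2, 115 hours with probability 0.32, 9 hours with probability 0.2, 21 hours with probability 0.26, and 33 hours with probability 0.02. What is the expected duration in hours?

EV = 0.2 × 52 + 0.32 × 115 + 0.2 × 9 + 0.26 × 21 + 0.02 × 33 = 10.4 + 36.8 + 1.8 + 5.46 + 0.66 = 55.12

55.12 hours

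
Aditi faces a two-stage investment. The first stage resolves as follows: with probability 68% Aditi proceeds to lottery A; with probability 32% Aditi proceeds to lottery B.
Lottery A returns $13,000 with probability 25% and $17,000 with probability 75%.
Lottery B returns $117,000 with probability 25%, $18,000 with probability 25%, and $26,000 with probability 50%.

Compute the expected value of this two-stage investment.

EV(A) = 0.25 × 13000 + 0.75 × 17000 = 3250 + 12750 = 16000
EV(B) = 0.25 × 117000 + 0.25 × 18000 + 0.5 × 26000 = 29250 + 4500 + 13000 = 46750
Overall = 0.68 × 16000 + 0.32 × 46750 = 10880 + 14960 = 25840

$25,840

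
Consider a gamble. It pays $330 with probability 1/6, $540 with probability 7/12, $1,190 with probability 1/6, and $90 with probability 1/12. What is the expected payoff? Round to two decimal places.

EV = 1/6 × 330 + 7/12 × 540 + 1/6 × 1190 + 1/12 × 90 = 55 + 315 + 198.3333 + 7.5 = 575.8333

$575.83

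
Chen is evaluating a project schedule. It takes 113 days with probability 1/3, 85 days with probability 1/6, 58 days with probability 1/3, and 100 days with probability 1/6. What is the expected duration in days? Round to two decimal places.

EV = 1/3 × 113 + 1/6 × 85 + 1/3 × 58 + 1/6 × 100 = 37.6667 + 14.1667 + 19.3333 + 16.6667 = 87.8333

87.83 days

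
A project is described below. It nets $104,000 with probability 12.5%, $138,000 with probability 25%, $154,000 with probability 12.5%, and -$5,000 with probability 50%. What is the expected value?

EV = 0.125 × 104000 + 0.25 × 138000 + 0.125 × 154000 + 0.5 × (-5000) = 13000 + 34500 + 19250 − 2500 = 64250

$64,250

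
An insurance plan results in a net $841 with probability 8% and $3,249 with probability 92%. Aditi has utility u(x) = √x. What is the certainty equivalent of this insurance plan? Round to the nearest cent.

E[u] = 0.08·√841 + 0.92·√3249 = 0.08·29 + 0.92·57 = 54.76
CE = (54.76)² = 2998.6576

$2,998.66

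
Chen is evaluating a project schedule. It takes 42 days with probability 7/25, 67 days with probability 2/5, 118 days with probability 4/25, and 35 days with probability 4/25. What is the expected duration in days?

63.04 days

EV = 7/25 × 42 + 2/5 × 67 + 4/25 × 118 + 4/25 × 35 = 11.76 + 26.8 + 18.88 + 5.6 = 63.04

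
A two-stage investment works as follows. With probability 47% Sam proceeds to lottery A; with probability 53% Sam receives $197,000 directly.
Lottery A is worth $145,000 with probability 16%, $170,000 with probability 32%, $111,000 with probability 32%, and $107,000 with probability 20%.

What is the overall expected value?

$167,634.40

EV(A) = 0.16 × 145000 + 0.32 × 170000 + 0.32 × 111000 + 0.2 × 107000 = 23200 + 54400 + 35520 + 21400 = 134520
Branch B: 197000 (certain)
Overall = 0.47 × 134520 + 0.53 × 197000 = 63224.4 + 104410 = 167634.4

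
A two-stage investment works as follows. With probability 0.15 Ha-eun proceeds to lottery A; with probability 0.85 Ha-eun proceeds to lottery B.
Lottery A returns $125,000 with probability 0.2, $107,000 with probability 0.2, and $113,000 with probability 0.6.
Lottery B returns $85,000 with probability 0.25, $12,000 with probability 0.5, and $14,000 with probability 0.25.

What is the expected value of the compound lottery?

$43,267.50

EV(A) = 0.2 × 125000 + 0.2 × 107000 + 0.6 × 113000 = 25000 + 21400 + 67800 = 114200
EV(B) = 0.25 × 85000 + 0.5 × 12000 + 0.25 × 14000 = 21250 + 6000 + 3500 = 30750
Overall = 0.15 × 114200 + 0.85 × 30750 = 17130 + 26137.5 = 43267.5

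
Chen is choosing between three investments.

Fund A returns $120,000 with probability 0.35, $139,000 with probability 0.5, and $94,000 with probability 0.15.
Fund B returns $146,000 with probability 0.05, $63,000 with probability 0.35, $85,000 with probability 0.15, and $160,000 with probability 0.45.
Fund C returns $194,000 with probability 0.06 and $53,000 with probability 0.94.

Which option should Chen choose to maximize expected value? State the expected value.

Fund A ($125,600)

Fund A = 0.35 × 120000 + 0.5 × 139000 + 0.15 × 94000 = 42000 + 69500 + 14100 = 125600
Fund B = 0.05 × 146000 + 0.35 × 63000 + 0.15 × 85000 + 0.45 × 160000 = 7300 + 22050 + 12750 + 72000 = 114100
Fund C = 0.06 × 194000 + 0.94 × 53000 = 11640 + 49820 = 61460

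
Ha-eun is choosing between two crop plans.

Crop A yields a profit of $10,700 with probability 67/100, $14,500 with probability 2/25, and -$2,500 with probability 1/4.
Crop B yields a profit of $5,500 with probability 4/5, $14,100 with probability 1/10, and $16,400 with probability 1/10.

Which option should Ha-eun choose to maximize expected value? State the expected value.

Crop A ($7,704)

Crop A = 67/100 × 10700 + 2/25 × 14500 + 1/4 × (-2500) = 7169 + 1160 − 625 = 7704
Crop B = 4/5 × 5500 + 1/10 × 14100 + 1/10 × 16400 = 4400 + 1410 + 1640 = 7450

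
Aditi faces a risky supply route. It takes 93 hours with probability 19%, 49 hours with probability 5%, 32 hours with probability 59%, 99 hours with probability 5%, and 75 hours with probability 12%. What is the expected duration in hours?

EV = 0.19 × 93 + 0.05 × 49 + 0.59 × 32 + 0.05 × 99 + 0.12 × 75 = 17.67 + 2.45 + 18.88 + 4.95 + 9 = 52.95

52.95 hours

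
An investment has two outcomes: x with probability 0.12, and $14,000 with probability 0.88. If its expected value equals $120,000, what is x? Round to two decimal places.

x = $897,333.33

0.12·x + 0.88·14000 = 120000
0.12·x = 120000 − 12320 = 107680
x = 107680 / 0.12 = 897333.3333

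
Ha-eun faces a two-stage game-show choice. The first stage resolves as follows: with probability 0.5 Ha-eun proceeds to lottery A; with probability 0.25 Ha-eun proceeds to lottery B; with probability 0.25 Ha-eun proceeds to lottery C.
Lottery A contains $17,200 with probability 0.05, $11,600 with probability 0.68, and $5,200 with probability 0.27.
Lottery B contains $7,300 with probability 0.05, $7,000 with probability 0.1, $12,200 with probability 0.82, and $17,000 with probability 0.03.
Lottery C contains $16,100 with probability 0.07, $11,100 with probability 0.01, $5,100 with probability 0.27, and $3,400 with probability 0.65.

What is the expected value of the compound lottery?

$9,177

EV(A) = 0.05 × 17200 + 0.68 × 11600 + 0.27 × 5200 = 860 + 7888 + 1404 = 10152
EV(B) = 0.05 × 7300 + 0.1 × 7000 + 0.82 × 12200 + 0.03 × 17000 = 365 + 700 + 10004 + 510 = 11579
EV(C) = 0.07 × 16100 + 0.01 × 11100 + 0.27 × 5100 + 0.65 × 3400 = 1127 + 111 + 1377 + 2210 = 4825
Overall = 0.5 × 10152 + 0.25 × 11579 + 0.25 × 4825 = 5076 + 2894.75 + 1206.25 = 9177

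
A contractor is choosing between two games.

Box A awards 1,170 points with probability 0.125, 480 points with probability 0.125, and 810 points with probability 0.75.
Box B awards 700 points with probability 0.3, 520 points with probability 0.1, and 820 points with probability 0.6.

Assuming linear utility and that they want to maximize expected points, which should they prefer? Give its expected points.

Box A (813.75 points)

Box A = 0.125 × 1170 + 0.125 × 480 + 0.75 × 810 = 146.25 + 60 + 607.5 = 813.75
Box B = 0.3 × 700 + 0.1 × 520 + 0.6 × 820 = 210 + 52 + 492 = 754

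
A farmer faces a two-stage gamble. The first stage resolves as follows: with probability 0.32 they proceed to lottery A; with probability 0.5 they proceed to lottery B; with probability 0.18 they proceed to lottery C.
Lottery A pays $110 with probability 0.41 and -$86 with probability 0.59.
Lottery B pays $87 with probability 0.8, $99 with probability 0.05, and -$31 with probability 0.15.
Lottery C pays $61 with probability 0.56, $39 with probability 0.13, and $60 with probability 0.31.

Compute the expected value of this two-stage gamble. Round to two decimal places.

$43.55

EV(A) = 0.41 × 110 + 0.59 × (-86) = 45.1 − 50.74 = -5.64
EV(B) = 0.8 × 87 + 0.05 × 99 + 0.15 × (-31) = 69.6 + 4.95 − 4.65 = 69.9
EV(C) = 0.56 × 61 + 0.13 × 39 + 0.31 × 60 = 34.16 + 5.07 + 18.6 = 57.83
Overall = 0.32 × (-5.64) + 0.5 × 69.9 + 0.18 × 57.83 = -1.8048 + 34.95 + 10.4094 = 43.5546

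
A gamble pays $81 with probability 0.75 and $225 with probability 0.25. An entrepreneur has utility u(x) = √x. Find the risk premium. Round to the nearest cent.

$6.75

E[u] = 0.75·√81 + 0.25·√225 = 0.75·9 + 0.25·15 = 10.5
CE = (10.5)² = 110.25
Risk premium = EV − CE = 117 − 110.25 = 6.75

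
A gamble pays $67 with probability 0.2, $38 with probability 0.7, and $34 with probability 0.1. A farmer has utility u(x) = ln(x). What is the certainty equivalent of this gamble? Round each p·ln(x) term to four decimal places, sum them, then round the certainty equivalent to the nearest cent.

E[u] = 0.2·ln(67) + 0.7·ln(38) + 0.1·ln(34) = 0.8409 + 2.5463 + 0.3526 = 3.7398
CE = e^3.7398 ≈ 42.09

$42.09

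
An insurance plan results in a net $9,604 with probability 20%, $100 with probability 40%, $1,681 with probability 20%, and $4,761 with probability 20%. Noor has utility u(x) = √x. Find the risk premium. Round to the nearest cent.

E[u] = 0.2·√9604 + 0.4·√100 + 0.2·√1681 + 0.2·√4761 = 0.2·98 + 0.4·10 + 0.2·41 + 0.2·69 = 45.6
CE = (45.6)² = 2079.36
Risk premium = EV − CE = 3249.2 − 2079.36 = 1169.84

$1,169.84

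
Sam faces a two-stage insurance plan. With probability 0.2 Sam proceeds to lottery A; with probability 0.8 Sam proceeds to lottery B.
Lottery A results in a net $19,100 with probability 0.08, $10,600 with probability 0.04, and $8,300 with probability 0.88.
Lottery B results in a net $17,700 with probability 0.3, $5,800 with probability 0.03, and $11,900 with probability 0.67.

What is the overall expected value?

EV(A) = 0.08 × 19100 + 0.04 × 10600 + 0.88 × 8300 = 1528 + 424 + 7304 = 9256
EV(B) = 0.3 × 17700 + 0.03 × 5800 + 0.67 × 11900 = 5310 + 174 + 7973 = 13457
Overall = 0.2 × 9256 + 0.8 × 13457 = 1851.2 + 10765.6 = 12616.8

$12,616.80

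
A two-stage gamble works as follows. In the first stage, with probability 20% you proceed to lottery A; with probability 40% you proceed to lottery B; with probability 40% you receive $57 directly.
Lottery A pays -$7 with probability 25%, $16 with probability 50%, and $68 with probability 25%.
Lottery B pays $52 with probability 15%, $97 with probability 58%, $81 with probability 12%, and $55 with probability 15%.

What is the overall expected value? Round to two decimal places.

EV(A) = 0.25 × (-7) + 0.5 × 16 + 0.25 × 68 = -1.75 + 8 + 17 = 23.25
EV(B) = 0.15 × 52 + 0.58 × 97 + 0.12 × 81 + 0.15 × 55 = 7.8 + 56.26 + 9.72 + 8.25 = 82.03
Branch C: 57 (certain)
Overall = 0.2 × 23.25 + 0.4 × 82.03 + 0.4 × 57 = 4.65 + 32.812 + 22.8 = 60.262

$60.26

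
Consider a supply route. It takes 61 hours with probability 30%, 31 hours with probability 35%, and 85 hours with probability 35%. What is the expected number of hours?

58.9 hours

EV = 0.3 × 61 + 0.35 × 31 + 0.35 × 85 = 18.3 + 10.85 + 29.75 = 58.9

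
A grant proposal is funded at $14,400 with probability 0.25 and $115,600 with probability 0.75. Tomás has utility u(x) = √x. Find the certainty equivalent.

E[u] = 0.25·√14400 + 0.75·√115600 = 0.25·120 + 0.75·340 = 285
CE = (285)² = 81225

$81,225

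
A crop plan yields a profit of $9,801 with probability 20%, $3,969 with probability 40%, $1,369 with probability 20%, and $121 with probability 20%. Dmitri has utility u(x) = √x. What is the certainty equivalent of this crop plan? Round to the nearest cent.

$2,981.16

E[u] = 0.2·√9801 + 0.4·√3969 + 0.2·√1369 + 0.2·√121 = 0.2·99 + 0.4·63 + 0.2·37 + 0.2·11 = 54.6
CE = (54.6)² = 2981.16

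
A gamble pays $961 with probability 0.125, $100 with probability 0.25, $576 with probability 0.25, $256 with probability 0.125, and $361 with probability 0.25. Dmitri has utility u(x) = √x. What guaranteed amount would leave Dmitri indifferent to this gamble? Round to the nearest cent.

E[u] = 0.125·√961 + 0.25·√100 + 0.25·√576 + 0.125·√256 + 0.25·√361 = 0.125·31 + 0.25·10 + 0.25·24 + 0.125·16 + 0.25·19 = 19.125
CE = (19.125)² = 365.765625

$365.77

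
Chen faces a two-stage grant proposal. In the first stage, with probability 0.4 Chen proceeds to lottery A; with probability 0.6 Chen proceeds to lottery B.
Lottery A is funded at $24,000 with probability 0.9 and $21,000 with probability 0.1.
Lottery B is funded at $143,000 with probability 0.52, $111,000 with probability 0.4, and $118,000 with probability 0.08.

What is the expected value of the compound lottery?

$86,400

EV(A) = 0.9 × 24000 + 0.1 × 21000 = 21600 + 2100 = 23700
EV(B) = 0.52 × 143000 + 0.4 × 111000 + 0.08 × 118000 = 74360 + 44400 + 9440 = 128200
Overall = 0.4 × 23700 + 0.6 × 128200 = 9480 + 76920 = 86400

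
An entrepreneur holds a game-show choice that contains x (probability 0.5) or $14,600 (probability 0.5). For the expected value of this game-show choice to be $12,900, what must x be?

0.5·x + 0.5·14600 = 12900
0.5·x = 12900 − 7300 = 5600
x = 5600 / 0.5 = 11200

x = $11,200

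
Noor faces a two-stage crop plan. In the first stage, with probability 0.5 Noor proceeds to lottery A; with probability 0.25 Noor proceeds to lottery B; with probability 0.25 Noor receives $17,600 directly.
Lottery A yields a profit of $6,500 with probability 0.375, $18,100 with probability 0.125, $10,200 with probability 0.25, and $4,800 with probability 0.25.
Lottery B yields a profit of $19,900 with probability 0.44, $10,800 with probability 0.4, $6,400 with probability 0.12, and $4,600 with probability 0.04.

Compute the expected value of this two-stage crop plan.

EV(A) = 0.375 × 6500 + 0.125 × 18100 + 0.25 × 10200 + 0.25 × 4800 = 2437.5 + 2262.5 + 2550 + 1200 = 8450
EV(B) = 0.44 × 19900 + 0.4 × 10800 + 0.12 × 6400 + 0.04 × 4600 = 8756 + 4320 + 768 + 184 = 14028
Branch C: 17600 (certain)
Overall = 0.5 × 8450 + 0.25 × 14028 + 0.25 × 17600 = 4225 + 3507 + 4400 = 12132

$12,132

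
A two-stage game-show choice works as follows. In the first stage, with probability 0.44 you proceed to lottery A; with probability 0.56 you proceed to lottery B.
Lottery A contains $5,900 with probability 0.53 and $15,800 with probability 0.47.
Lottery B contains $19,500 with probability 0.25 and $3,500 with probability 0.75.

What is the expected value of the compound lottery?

EV(A) = 0.53 × 5900 + 0.47 × 15800 = 3127 + 7426 = 10553
EV(B) = 0.25 × 19500 + 0.75 × 3500 = 4875 + 2625 = 7500
Overall = 0.44 × 10553 + 0.56 × 7500 = 4643.32 + 4200 = 8843.32

$8,843.32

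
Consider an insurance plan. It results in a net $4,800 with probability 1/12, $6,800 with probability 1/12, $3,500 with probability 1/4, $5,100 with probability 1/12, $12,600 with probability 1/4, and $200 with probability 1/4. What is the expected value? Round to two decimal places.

EV = 1/12 × 4800 + 1/12 × 6800 + 1/4 × 3500 + 1/12 × 5100 + 1/4 × 12600 + 1/4 × 200 = 400 + 566.6667 + 875 + 425 + 3150 + 50 = 5466.6667

$5,466.67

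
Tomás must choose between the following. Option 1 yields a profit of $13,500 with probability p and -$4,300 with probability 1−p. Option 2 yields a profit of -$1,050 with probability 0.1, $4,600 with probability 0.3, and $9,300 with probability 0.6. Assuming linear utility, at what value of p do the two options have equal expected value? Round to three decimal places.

p = 0.627

EV(Option 2) = 0.1 × (-1050) + 0.3 × 4600 + 0.6 × 9300 = -105 + 1380 + 5580 = 6855
p·13500 + (1−p)·(-4300) = 6855
17800p − 4300 = 6855
p = (6855 + 4300) / 17800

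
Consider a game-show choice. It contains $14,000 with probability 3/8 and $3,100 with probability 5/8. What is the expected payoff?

$7,187.50

EV = 3/8 × 14000 + 5/8 × 3100 = 5250 + 1937.5 = 7187.5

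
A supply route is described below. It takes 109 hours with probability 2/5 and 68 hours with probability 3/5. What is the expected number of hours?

84.4 hours

EV = 2/5 × 109 + 3/5 × 68 = 43.6 + 40.8 = 84.4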